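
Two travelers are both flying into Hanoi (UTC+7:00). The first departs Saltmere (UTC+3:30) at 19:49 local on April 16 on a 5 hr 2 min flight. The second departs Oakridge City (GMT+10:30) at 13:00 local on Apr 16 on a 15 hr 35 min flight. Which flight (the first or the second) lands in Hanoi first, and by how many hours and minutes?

the second, by 3 hours 16 minutes

Flight 1 in UTC: 19:49 − 3:30 = 16:19 on Apr 16.
+5 hours 2 minutes → arrive 21:21 UTC on Apr 16.
Flight 2 in UTC: 13:00 − 10:30 = 02:30 on Apr 16.
+15 hours and 35 minutes → arrive 18:05 UTC on Apr 16.
Flight 2 lands earlier by 3 hours 16 minutes.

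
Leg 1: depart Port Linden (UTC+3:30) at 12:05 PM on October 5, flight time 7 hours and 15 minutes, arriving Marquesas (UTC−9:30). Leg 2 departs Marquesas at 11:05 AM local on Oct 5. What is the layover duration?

4 hours 45 minutes

Convert departure to UTC: 12:05 PM − 3:30 = 8:35 AM UTC on Oct 5.
Add 7 hours and 15 minutes flight time → 3:50 PM UTC.
Marquesas is UTC−9:30, so local arrival = 3:50 PM − 9:30 = 6:20 AM on Oct 5.
Layover = 11:05 AM − 6:20 AM = 4 hours 45 minutes.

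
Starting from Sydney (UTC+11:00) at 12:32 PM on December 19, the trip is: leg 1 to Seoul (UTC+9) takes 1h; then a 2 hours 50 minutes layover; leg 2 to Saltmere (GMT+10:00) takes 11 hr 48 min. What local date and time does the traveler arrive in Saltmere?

Convert departure to UTC: 12:32 PM − 11:00 = 1:32 AM UTC on Dec 19.
Add 1 hour leg 1 → 2:32 AM UTC.
Add 2 hours and 50 minutes layover in Seoul → 5:22 AM UTC.
Add 11 hours and 48 minutes leg 2 → 5:10 PM UTC.
Saltmere is UTC+10:00, so local arrival = 5:10 PM + 10:00 = 3:10 AM on Dec 20.

3:10 AM on December 20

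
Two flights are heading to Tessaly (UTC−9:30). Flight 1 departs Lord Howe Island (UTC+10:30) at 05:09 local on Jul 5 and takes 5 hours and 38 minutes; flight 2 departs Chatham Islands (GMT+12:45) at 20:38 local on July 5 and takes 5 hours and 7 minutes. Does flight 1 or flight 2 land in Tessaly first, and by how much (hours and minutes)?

Flight 1 in UTC: 05:09 − 10:30 = 18:39 on Jul 4.
+5 hours and 38 minutes → arrive 00:17 UTC on Jul 5.
Flight 2 in UTC: 20:38 − 12:45 = 07:53 on Jul 5.
+5 hours and 7 minutes → arrive 13:00 UTC on Jul 5.
Flight 1 lands earlier by 12 hours 43 minutes.

the first, by 12 hours 43 minutes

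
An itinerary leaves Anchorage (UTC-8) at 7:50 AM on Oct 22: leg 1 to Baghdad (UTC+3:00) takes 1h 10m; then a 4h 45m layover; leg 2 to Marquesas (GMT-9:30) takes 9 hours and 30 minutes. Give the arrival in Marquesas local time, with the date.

9:45 PM on Oct 22

Convert departure to UTC: 7:50 AM + 8:00 = 3:50 PM UTC on Oct 22.
Add 1 hour 10 minutes leg 1 → 5:00 PM UTC.
Add 4 hours and 45 minutes layover in Baghdad → 9:45 PM UTC.
Add 9 hours and 30 minutes leg 2 → 7:15 AM UTC (Oct 23).
Marquesas is UTC−9:30, so local arrival = 7:15 AM − 9:30 = 9:45 PM on Oct 22.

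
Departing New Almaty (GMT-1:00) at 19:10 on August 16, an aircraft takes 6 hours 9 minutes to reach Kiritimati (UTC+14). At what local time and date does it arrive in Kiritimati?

16:19 on Aug 17

Kiritimati is 15:00 ahead of New Almaty.
After 6 hours and 9 minutes it is 01:19 (Aug 17) in New Almaty.
Shift by the zone difference: 01:19 + 15:00 = 16:19 on Aug 17 in Kiritimati.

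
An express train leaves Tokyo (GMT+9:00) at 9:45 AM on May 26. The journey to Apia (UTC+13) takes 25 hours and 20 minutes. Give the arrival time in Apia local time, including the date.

Apia is 4:00 ahead of Tokyo.
After 25 hours and 20 minutes it is 11:05 AM (May 27) in Tokyo.
Shift by the zone difference: 11:05 AM + 4:00 = 3:05 PM on May 27 in Apia.

3:05 PM on May 27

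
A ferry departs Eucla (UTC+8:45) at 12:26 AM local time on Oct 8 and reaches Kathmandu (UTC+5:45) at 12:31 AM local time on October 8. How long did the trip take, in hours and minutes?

3 hours 5 minutes

Departure in UTC: 12:26 AM − 8:45 = 3:41 PM on Oct 7.
Arrival in UTC: 12:31 AM − 5:45 = 6:46 PM on Oct 7.
Elapsed = 6:46 PM − 3:41 PM = 3 hours 5 minutes.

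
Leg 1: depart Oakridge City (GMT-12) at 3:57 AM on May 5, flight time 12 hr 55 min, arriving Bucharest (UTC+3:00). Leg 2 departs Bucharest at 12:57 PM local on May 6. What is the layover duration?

5 hours 5 minutes

Convert departure to UTC: 3:57 AM + 12:00 = 3:57 PM UTC on May 5.
Add 12 hours and 55 minutes flight time → 4:52 AM UTC (May 6).
Bucharest is UTC+3:00, so local arrival = 4:52 AM + 3:00 = 7:52 AM on May 6.
Layover = 12:57 PM − 7:52 AM = 5 hours 5 minutes.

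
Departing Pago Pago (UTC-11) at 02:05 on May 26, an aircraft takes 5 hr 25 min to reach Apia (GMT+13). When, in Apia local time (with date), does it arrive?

07:30 on May 27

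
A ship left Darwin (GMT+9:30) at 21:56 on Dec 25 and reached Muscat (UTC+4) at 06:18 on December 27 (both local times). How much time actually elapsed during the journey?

37 hours 52 minutes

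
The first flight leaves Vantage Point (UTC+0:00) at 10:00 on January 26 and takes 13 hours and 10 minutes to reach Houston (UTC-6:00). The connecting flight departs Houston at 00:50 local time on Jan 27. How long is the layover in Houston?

7 hours 40 minutes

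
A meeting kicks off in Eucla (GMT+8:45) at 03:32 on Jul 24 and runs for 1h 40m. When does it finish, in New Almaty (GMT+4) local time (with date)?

00:27 on Jul 24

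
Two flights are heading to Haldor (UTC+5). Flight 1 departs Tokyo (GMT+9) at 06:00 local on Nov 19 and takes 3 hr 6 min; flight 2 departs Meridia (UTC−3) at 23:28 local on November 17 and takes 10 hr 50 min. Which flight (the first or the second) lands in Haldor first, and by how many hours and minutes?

Flight 1 in UTC: 06:00 − 9:00 = 21:00 on Nov 18.
+3 hours and 6 minutes → arrive 00:06 UTC on Nov 19.
Flight 2 in UTC: 23:28 + 3:00 = 02:28 on Nov 18.
+10 hours 50 minutes → arrive 13:18 UTC on Nov 18.
Flight 2 lands earlier by 10 hours 48 minutes.

the second, by 10 hours 48 minutes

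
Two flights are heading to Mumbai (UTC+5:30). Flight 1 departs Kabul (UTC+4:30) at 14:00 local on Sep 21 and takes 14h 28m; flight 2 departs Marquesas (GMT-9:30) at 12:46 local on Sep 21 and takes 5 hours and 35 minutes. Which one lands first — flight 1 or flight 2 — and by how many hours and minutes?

the first, by 3 hours 53 minutes

Flight 1 in UTC: 14:00 − 4:30 = 09:30 on Sep 21.
+14 hours 28 minutes → arrive 23:58 UTC on Sep 21.
Flight 2 in UTC: 12:46 + 9:30 = 22:16 on Sep 21.
+5 hours and 35 minutes → arrive 03:51 UTC on Sep 22.
Flight 1 lands earlier by 3 hours 53 minutes.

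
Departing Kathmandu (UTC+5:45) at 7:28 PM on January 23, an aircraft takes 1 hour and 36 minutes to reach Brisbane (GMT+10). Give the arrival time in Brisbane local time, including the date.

1:19 AM on January 24

Brisbane is 4:15 ahead of Kathmandu.
After 1 hour 36 minutes it is 9:04 PM in Kathmandu.
Shift by the zone difference: 9:04 PM + 4:15 = 1:19 AM on Jan 24 in Brisbane.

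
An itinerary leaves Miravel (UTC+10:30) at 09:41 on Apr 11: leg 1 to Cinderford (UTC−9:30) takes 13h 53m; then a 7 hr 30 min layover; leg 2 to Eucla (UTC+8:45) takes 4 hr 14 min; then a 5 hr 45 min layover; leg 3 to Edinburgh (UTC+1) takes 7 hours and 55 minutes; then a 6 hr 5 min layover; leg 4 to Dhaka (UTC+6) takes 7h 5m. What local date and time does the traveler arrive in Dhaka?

09:38 on April 13

Convert departure to UTC: 09:41 − 10:30 = 23:11 UTC on Apr 10.
Add 13 hours and 53 minutes leg 1 → 13:04 UTC (Apr 11).
Add 7 hours and 30 minutes layover in Cinderford → 20:34 UTC.
Add 4 hours 14 minutes leg 2 → 00:48 UTC (Apr 12).
Add 5 hours 45 minutes layover in Eucla → 06:33 UTC.
Add 7 hours 55 minutes leg 3 → 14:28 UTC.
Add 6 hours 5 minutes layover in Edinburgh → 20:33 UTC.
Add 7 hours and 5 minutes leg 4 → 03:38 UTC (Apr 13).
Dhaka is UTC+6:00, so local arrival = 03:38 + 6:00 = 09:38 on Apr 13.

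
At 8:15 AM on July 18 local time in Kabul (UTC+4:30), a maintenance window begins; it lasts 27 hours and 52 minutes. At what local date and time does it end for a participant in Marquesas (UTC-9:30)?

Convert start to UTC: 8:15 AM − 4:30 = 3:45 AM UTC on Jul 18.
Add 27 hours 52 minutes duration → 7:37 AM UTC (Jul 19).
Marquesas is UTC−9:30, so local end time = 7:37 AM − 9:30 = 10:07 PM on Jul 18.

10:07 PM on July 18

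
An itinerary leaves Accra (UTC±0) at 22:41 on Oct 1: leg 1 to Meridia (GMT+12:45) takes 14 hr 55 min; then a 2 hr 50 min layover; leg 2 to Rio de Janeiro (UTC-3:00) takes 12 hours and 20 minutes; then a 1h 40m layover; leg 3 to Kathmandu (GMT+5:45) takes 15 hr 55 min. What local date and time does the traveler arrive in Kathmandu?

Accra is at UTC+0, so departure is already 22:41 UTC on Oct 1.
Add 14 hours and 55 minutes leg 1 → 13:36 UTC (Oct 2).
Add 2 hours 50 minutes layover in Meridia → 16:26 UTC.
Add 12 hours and 20 minutes leg 2 → 04:46 UTC (Oct 3).
Add 1 hour and 40 minutes layover in Rio de Janeiro → 06:26 UTC.
Add 15 hours 55 minutes leg 3 → 22:21 UTC.
Kathmandu is UTC+5:45, so local arrival = 22:21 + 5:45 = 04:06 on Oct 4.

04:06 on October 4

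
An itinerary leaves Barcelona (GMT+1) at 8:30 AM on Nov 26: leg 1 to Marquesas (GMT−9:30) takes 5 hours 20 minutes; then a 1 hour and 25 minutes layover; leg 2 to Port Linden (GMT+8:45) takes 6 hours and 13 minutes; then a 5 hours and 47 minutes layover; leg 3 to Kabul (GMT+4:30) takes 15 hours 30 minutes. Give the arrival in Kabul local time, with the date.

Convert departure to UTC: 8:30 AM − 1:00 = 7:30 AM UTC on Nov 26.
Add 5 hours and 20 minutes leg 1 → 12:50 PM UTC.
Add 1 hour and 25 minutes layover in Marquesas → 2:15 PM UTC.
Add 6 hours 13 minutes leg 2 → 8:28 PM UTC.
Add 5 hours and 47 minutes layover in Port Linden → 2:15 AM UTC (Nov 27).
Add 15 hours 30 minutes leg 3 → 5:45 PM UTC.
Kabul is UTC+4:30, so local arrival = 5:45 PM + 4:30 = 10:15 PM on Nov 27.

10:15 PM on November 27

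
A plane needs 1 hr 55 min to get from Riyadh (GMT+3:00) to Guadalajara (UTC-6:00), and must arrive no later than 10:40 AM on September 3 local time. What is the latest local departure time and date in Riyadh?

Target arrival in UTC: 10:40 AM + 6:00 = 4:40 PM on Sep 3.
Subtract 1 hour 55 minutes → departure 2:45 PM UTC on Sep 3.
Riyadh is UTC+3:00: 2:45 PM + 3:00 = 5:45 PM on Sep 3.

5:45 PM on September 3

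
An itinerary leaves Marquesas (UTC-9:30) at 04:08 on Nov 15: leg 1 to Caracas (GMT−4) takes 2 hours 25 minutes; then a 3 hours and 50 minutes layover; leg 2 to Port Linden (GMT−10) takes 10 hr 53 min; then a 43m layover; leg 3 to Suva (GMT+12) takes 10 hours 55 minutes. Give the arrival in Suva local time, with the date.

06:24 on November 17

Convert departure to UTC: 04:08 + 9:30 = 13:38 UTC on Nov 15.
Add 2 hours and 25 minutes leg 1 → 16:03 UTC.
Add 3 hours and 50 minutes layover in Caracas → 19:53 UTC.
Add 10 hours 53 minutes leg 2 → 06:46 UTC (Nov 16).
Add 43 minutes layover in Port Linden → 07:29 UTC.
Add 10 hours and 55 minutes leg 3 → 18:24 UTC.
Suva is UTC+12:00, so local arrival = 18:24 + 12:00 = 06:24 on Nov 17.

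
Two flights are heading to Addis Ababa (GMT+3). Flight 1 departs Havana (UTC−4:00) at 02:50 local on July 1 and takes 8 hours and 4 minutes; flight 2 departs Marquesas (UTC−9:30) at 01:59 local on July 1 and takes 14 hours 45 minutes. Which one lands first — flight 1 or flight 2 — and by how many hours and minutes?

the first, by 11 hours 20 minutes

Flight 1 in UTC: 02:50 + 4:00 = 06:50 on Jul 1.
+8 hours and 4 minutes → arrive 14:54 UTC on Jul 1.
Flight 2 in UTC: 01:59 + 9:30 = 11:29 on Jul 1.
+14 hours 45 minutes → arrive 02:14 UTC on Jul 2.
Flight 1 lands earlier by 11 hours 20 minutes.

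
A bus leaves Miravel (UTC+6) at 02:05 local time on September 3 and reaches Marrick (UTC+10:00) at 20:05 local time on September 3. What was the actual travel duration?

14 hours

Departure in UTC: 02:05 − 6:00 = 20:05 on Sep 2.
Arrival in UTC: 20:05 − 10:00 = 10:05 on Sep 3.
Elapsed = 10:05 − 20:05 (+1 day) = 14 hours.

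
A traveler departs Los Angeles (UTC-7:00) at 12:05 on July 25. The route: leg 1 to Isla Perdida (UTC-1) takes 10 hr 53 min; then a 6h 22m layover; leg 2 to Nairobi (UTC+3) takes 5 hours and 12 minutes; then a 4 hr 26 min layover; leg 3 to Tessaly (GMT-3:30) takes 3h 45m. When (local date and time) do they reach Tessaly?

Convert departure to UTC: 12:05 + 7:00 = 19:05 UTC on Jul 25.
Add 10 hours and 53 minutes leg 1 → 05:58 UTC (Jul 26).
Add 6 hours 22 minutes layover in Isla Perdida → 12:20 UTC.
Add 5 hours 12 minutes leg 2 → 17:32 UTC.
Add 4 hours and 26 minutes layover in Nairobi → 21:58 UTC.
Add 3 hours and 45 minutes leg 3 → 01:43 UTC (Jul 27).
Tessaly is UTC−3:30, so local arrival = 01:43 − 3:30 = 22:13 on Jul 26.

22:13 on July 26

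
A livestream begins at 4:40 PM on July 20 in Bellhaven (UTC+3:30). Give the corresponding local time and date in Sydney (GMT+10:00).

11:10 PM on July 20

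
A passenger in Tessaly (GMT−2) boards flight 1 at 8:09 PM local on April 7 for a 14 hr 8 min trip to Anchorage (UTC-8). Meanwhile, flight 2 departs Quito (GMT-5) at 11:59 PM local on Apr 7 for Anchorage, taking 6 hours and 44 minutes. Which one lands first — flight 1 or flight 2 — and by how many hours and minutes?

the second, by 34 minutes

Flight 1 in UTC: 8:09 PM + 2:00 = 10:09 PM on Apr 7.
+14 hours 8 minutes → arrive 12:17 PM UTC on Apr 8.
Flight 2 in UTC: 11:59 PM + 5:00 = 4:59 AM on Apr 8.
+6 hours 44 minutes → arrive 11:43 AM UTC on Apr 8.
Flight 2 lands earlier by 34 minutes.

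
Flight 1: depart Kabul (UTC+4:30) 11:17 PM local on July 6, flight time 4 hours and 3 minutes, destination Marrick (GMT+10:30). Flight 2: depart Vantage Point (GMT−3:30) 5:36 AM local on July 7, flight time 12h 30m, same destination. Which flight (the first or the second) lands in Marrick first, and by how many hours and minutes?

the first, by 22 hours 46 minutes

Flight 1 in UTC: 11:17 PM − 4:30 = 6:47 PM on Jul 6.
+4 hours 3 minutes → arrive 10:50 PM UTC on Jul 6.
Flight 2 in UTC: 5:36 AM + 3:30 = 9:06 AM on Jul 7.
+12 hours and 30 minutes → arrive 9:36 PM UTC on Jul 7.
Flight 1 lands earlier by 22 hours 46 minutes.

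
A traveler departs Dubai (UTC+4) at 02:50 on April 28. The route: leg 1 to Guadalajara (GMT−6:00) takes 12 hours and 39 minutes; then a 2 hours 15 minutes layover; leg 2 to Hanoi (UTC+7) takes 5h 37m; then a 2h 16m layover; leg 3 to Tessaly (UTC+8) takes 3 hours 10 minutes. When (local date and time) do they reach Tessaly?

08:47 on April 29

Convert departure to UTC: 02:50 − 4:00 = 22:50 UTC on Apr 27.
Add 12 hours 39 minutes leg 1 → 11:29 UTC (Apr 28).
Add 2 hours and 15 minutes layover in Guadalajara → 13:44 UTC.
Add 5 hours 37 minutes leg 2 → 19:21 UTC.
Add 2 hours and 16 minutes layover in Hanoi → 21:37 UTC.
Add 3 hours and 10 minutes leg 3 → 00:47 UTC (Apr 29).
Tessaly is UTC+8:00, so local arrival = 00:47 + 8:00 = 08:47 on Apr 29.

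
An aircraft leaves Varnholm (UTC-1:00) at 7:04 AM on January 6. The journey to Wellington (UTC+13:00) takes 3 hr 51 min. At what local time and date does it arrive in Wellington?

Convert departure to UTC: 7:04 AM + 1:00 = 8:04 AM UTC on Jan 6.
Add 3 hours and 51 minutes travel time → 11:55 AM UTC.
Wellington is UTC+13:00, so local arrival = 11:55 AM + 13:00 = 12:55 AM on Jan 7.

12:55 AM on January 7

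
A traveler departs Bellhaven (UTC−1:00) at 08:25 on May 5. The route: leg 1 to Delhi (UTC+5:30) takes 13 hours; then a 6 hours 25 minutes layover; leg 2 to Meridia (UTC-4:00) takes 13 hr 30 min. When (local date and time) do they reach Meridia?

Convert departure to UTC: 08:25 + 1:00 = 09:25 UTC on May 5.
Add 13 hours leg 1 → 22:25 UTC.
Add 6 hours and 25 minutes layover in Delhi → 04:50 UTC (May 6).
Add 13 hours and 30 minutes leg 2 → 18:20 UTC.
Meridia is UTC−4:00, so local arrival = 18:20 − 4:00 = 14:20 on May 6.

14:20 on May 6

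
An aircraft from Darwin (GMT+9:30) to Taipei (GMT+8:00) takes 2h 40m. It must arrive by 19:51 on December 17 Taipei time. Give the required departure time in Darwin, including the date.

18:41 on December 17

Target arrival in UTC: 19:51 − 8:00 = 11:51 on Dec 17.
Subtract 2 hours and 40 minutes → departure 09:11 UTC on Dec 17.
Darwin is UTC+9:30: 09:11 + 9:30 = 18:41 on Dec 17.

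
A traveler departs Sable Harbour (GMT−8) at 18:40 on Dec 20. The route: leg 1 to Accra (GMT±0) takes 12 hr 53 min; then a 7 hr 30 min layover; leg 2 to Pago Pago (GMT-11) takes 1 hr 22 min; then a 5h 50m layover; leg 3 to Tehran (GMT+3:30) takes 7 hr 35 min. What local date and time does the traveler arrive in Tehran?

17:20 on December 22

Convert departure to UTC: 18:40 + 8:00 = 02:40 UTC on Dec 21.
Add 12 hours 53 minutes leg 1 → 15:33 UTC.
Add 7 hours and 30 minutes layover in Accra → 23:03 UTC.
Add 1 hour 22 minutes leg 2 → 00:25 UTC (Dec 22).
Add 5 hours and 50 minutes layover in Pago Pago → 06:15 UTC.
Add 7 hours 35 minutes leg 3 → 13:50 UTC.
Tehran is UTC+3:30, so local arrival = 13:50 + 3:30 = 17:20 on Dec 22.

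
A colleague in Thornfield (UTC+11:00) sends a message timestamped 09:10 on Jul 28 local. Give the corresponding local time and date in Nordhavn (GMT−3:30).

18:40 on July 27

In UTC: 09:10 − 11:00 = 22:10 on Jul 27.
Nordhavn is UTC−3:30: 22:10 − 3:30 = 18:40 on Jul 27.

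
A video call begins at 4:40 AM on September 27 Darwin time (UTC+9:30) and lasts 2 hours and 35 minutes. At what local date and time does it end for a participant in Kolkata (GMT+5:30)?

3:15 AM on Sep 27

Convert start to UTC: 4:40 AM − 9:30 = 7:10 PM UTC on Sep 26.
Add 2 hours 35 minutes duration → 9:45 PM UTC.
Kolkata is UTC+5:30, so local end time = 9:45 PM + 5:30 = 3:15 AM on Sep 27.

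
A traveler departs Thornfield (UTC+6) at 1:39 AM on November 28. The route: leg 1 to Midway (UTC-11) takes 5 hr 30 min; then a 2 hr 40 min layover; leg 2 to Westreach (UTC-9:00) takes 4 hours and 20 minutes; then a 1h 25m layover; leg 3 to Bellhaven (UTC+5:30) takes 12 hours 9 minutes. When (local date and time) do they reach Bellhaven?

3:13 AM on Nov 29

Convert departure to UTC: 1:39 AM − 6:00 = 7:39 PM UTC on Nov 27.
Add 5 hours 30 minutes leg 1 → 1:09 AM UTC (Nov 28).
Add 2 hours and 40 minutes layover in Midway → 3:49 AM UTC.
Add 4 hours and 20 minutes leg 2 → 8:09 AM UTC.
Add 1 hour 25 minutes layover in Westreach → 9:34 AM UTC.
Add 12 hours 9 minutes leg 3 → 9:43 PM UTC.
Bellhaven is UTC+5:30, so local arrival = 9:43 PM + 5:30 = 3:13 AM on Nov 29.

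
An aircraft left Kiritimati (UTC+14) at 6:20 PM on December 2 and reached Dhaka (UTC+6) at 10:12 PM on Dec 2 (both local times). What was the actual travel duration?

Departure in UTC: 6:20 PM − 14:00 = 4:20 AM on Dec 2.
Arrival in UTC: 10:12 PM − 6:00 = 4:12 PM on Dec 2.
Elapsed = 4:12 PM − 4:20 AM = 11 hours 52 minutes.

11 hours 52 minutes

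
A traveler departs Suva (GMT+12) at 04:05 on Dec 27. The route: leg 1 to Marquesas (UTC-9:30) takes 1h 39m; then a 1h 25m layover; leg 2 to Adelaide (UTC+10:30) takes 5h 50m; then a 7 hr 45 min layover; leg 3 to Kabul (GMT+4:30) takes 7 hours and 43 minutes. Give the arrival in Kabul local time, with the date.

20:57 on December 27

Convert departure to UTC: 04:05 − 12:00 = 16:05 UTC on Dec 26.
Add 1 hour 39 minutes leg 1 → 17:44 UTC.
Add 1 hour 25 minutes layover in Marquesas → 19:09 UTC.
Add 5 hours 50 minutes leg 2 → 00:59 UTC (Dec 27).
Add 7 hours and 45 minutes layover in Adelaide → 08:44 UTC.
Add 7 hours 43 minutes leg 3 → 16:27 UTC.
Kabul is UTC+4:30, so local arrival = 16:27 + 4:30 = 20:57 on Dec 27.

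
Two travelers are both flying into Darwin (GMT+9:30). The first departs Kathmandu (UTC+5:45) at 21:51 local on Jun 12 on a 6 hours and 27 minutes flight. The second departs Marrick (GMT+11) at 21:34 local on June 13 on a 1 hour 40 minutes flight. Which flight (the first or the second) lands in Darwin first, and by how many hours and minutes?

the first, by 13 hours 41 minutes

Flight 1 in UTC: 21:51 − 5:45 = 16:06 on Jun 12.
+6 hours and 27 minutes → arrive 22:33 UTC on Jun 12.
Flight 2 in UTC: 21:34 − 11:00 = 10:34 on Jun 13.
+1 hour and 40 minutes → arrive 12:14 UTC on Jun 13.
Flight 1 lands earlier by 13 hours 41 minutes.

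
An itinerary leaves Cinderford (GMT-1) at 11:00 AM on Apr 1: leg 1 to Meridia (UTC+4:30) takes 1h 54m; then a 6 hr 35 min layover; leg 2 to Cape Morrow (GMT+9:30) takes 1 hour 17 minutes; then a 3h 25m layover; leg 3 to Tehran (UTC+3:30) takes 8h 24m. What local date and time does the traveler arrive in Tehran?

1:05 PM on April 2

Convert departure to UTC: 11:00 AM + 1:00 = 12:00 PM UTC on Apr 1.
Add 1 hour and 54 minutes leg 1 → 1:54 PM UTC.
Add 6 hours and 35 minutes layover in Meridia → 8:29 PM UTC.
Add 1 hour and 17 minutes leg 2 → 9:46 PM UTC.
Add 3 hours and 25 minutes layover in Cape Morrow → 1:11 AM UTC (Apr 2).
Add 8 hours 24 minutes leg 3 → 9:35 AM UTC.
Tehran is UTC+3:30, so local arrival = 9:35 AM + 3:30 = 1:05 PM on Apr 2.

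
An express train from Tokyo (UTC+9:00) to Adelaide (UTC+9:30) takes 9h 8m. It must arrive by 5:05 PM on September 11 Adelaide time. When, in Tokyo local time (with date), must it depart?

7:27 AM on September 11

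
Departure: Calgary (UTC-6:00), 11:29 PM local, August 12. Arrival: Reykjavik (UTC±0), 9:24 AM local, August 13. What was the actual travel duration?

Departure in UTC: 11:29 PM + 6:00 = 5:29 AM on Aug 13.
Arrival is already UTC: 9:24 AM on Aug 13.
Elapsed = 9:24 AM − 5:29 AM = 3 hours 55 minutes.

3 hours 55 minutes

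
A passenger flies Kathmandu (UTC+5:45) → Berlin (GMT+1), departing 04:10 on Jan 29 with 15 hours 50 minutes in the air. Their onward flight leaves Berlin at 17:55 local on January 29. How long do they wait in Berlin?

Convert departure to UTC: 04:10 − 5:45 = 22:25 UTC on Jan 28.
Add 15 hours 50 minutes flight time → 14:15 UTC (Jan 29).
Berlin is UTC+1:00, so local arrival = 14:15 + 1:00 = 15:15 on Jan 29.
Layover = 17:55 − 15:15 = 2 hours 40 minutes.

2 hours 40 minutes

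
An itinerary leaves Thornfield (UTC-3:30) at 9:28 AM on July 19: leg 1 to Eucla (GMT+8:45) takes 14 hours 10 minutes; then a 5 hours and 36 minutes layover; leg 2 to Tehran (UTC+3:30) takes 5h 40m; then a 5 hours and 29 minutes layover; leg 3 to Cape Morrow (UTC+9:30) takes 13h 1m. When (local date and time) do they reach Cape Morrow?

Convert departure to UTC: 9:28 AM + 3:30 = 12:58 PM UTC on Jul 19.
Add 14 hours and 10 minutes leg 1 → 3:08 AM UTC (Jul 20).
Add 5 hours and 36 minutes layover in Eucla → 8:44 AM UTC.
Add 5 hours and 40 minutes leg 2 → 2:24 PM UTC.
Add 5 hours 29 minutes layover in Tehran → 7:53 PM UTC.
Add 13 hours 1 minute leg 3 → 8:54 AM UTC (Jul 21).
Cape Morrow is UTC+9:30, so local arrival = 8:54 AM + 9:30 = 6:24 PM on Jul 21.

6:24 PM on Jul 21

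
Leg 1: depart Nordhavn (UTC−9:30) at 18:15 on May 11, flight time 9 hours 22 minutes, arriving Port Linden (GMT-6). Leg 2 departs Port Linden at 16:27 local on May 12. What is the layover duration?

Convert departure to UTC: 18:15 + 9:30 = 03:45 UTC on May 12.
Add 9 hours 22 minutes flight time → 13:07 UTC.
Port Linden is UTC−6:00, so local arrival = 13:07 − 6:00 = 07:07 on May 12.
Layover = 16:27 − 07:07 = 9 hours 20 minutes.

9 hours 20 minutes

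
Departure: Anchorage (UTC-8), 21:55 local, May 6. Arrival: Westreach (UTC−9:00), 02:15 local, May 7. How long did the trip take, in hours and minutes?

5 hours 20 minutes

Westreach is 1:00 behind Anchorage.
Clock-face elapsed time (ignoring zones) is 4 hours 20 minutes.
Actual elapsed = 4 hours 20 minutes + 1:00 = 5 hours 20 minutes.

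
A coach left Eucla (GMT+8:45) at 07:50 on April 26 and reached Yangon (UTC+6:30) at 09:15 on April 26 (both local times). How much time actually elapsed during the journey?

Departure in UTC: 07:50 − 8:45 = 23:05 on Apr 25.
Arrival in UTC: 09:15 − 6:30 = 02:45 on Apr 26.
Elapsed = 02:45 − 23:05 (+1 day) = 3 hours 40 minutes.

3 hours 40 minutes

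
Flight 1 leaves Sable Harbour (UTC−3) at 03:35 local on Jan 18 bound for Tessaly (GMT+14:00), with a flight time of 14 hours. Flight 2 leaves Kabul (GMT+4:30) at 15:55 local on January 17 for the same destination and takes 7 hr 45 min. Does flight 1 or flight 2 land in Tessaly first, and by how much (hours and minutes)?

Flight 1 in UTC: 03:35 + 3:00 = 06:35 on Jan 18.
+14 hours → arrive 20:35 UTC on Jan 18.
Flight 2 in UTC: 15:55 − 4:30 = 11:25 on Jan 17.
+7 hours 45 minutes → arrive 19:10 UTC on Jan 17.
Flight 2 lands earlier by 25 hours 25 minutes.

the second, by 25 hours 25 minutes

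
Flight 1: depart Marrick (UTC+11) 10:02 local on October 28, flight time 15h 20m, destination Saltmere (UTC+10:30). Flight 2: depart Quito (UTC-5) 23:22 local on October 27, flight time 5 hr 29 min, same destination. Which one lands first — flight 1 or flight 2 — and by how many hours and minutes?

the second, by 4 hours 31 minutes

Flight 1 in UTC: 10:02 − 11:00 = 23:02 on Oct 27.
+15 hours 20 minutes → arrive 14:22 UTC on Oct 28.
Flight 2 in UTC: 23:22 + 5:00 = 04:22 on Oct 28.
+5 hours 29 minutes → arrive 09:51 UTC on Oct 28.
Flight 2 lands earlier by 4 hours 31 minutes.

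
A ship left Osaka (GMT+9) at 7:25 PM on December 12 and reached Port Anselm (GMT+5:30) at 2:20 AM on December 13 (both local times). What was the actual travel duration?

Port Anselm is 3:30 behind Osaka.
Clock-face elapsed time (ignoring zones) is 6 hours 55 minutes.
Actual elapsed = 6 hours 55 minutes + 3:30 = 10 hours 25 minutes.

10 hours 25 minutes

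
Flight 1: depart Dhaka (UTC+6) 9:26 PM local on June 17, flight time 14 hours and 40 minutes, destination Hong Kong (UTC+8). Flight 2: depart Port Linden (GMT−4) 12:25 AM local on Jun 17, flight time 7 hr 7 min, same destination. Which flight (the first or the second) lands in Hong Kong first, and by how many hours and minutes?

Flight 1 in UTC: 9:26 PM − 6:00 = 3:26 PM on Jun 17.
+14 hours and 40 minutes → arrive 6:06 AM UTC on Jun 18.
Flight 2 in UTC: 12:25 AM + 4:00 = 4:25 AM on Jun 17.
+7 hours 7 minutes → arrive 11:32 AM UTC on Jun 17.
Flight 2 lands earlier by 18 hours 34 minutes.

the second, by 18 hours 34 minutes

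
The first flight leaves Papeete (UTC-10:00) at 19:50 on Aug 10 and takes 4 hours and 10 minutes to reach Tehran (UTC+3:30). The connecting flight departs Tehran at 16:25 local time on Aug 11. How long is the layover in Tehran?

Convert departure to UTC: 19:50 + 10:00 = 05:50 UTC on Aug 11.
Add 4 hours 10 minutes flight time → 10:00 UTC.
Tehran is UTC+3:30, so local arrival = 10:00 + 3:30 = 13:30 on Aug 11.
Layover = 16:25 − 13:30 = 2 hours 55 minutes.

2 hours 55 minutes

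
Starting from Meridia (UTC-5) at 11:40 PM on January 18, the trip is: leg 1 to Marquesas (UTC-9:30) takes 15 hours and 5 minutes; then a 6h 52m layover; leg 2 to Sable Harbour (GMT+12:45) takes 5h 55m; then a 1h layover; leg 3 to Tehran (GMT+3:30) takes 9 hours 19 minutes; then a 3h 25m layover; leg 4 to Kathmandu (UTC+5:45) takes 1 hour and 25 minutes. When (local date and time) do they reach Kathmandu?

5:26 AM on Jan 21

Convert departure to UTC: 11:40 PM + 5:00 = 4:40 AM UTC on Jan 19.
Add 15 hours and 5 minutes leg 1 → 7:45 PM UTC.
Add 6 hours and 52 minutes layover in Marquesas → 2:37 AM UTC (Jan 20).
Add 5 hours and 55 minutes leg 2 → 8:32 AM UTC.
Add 1 hour layover in Sable Harbour → 9:32 AM UTC.
Add 9 hours 19 minutes leg 3 → 6:51 PM UTC.
Add 3 hours and 25 minutes layover in Tehran → 10:16 PM UTC.
Add 1 hour and 25 minutes leg 4 → 11:41 PM UTC.
Kathmandu is UTC+5:45, so local arrival = 11:41 PM + 5:45 = 5:26 AM on Jan 21.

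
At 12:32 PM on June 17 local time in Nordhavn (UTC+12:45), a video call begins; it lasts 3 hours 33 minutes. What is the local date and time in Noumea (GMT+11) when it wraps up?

2:20 PM on June 17

Convert start to UTC: 12:32 PM − 12:45 = 11:47 PM UTC on Jun 16.
Add 3 hours 33 minutes duration → 3:20 AM UTC (Jun 17).
Noumea is UTC+11:00, so local end time = 3:20 AM + 11:00 = 2:20 PM on Jun 17.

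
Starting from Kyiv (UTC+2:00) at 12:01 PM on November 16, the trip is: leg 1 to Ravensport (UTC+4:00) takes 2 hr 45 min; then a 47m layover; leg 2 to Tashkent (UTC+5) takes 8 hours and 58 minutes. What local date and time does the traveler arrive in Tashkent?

3:31 AM on Nov 17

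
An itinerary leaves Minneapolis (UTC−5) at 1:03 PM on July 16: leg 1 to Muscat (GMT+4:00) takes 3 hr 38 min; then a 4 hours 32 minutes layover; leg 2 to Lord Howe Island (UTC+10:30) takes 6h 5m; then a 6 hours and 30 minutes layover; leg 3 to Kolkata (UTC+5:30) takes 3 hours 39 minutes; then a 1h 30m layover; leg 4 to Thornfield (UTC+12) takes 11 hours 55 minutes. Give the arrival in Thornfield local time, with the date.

7:52 PM on July 18

Convert departure to UTC: 1:03 PM + 5:00 = 6:03 PM UTC on Jul 16.
Add 3 hours 38 minutes leg 1 → 9:41 PM UTC.
Add 4 hours 32 minutes layover in Muscat → 2:13 AM UTC (Jul 17).
Add 6 hours 5 minutes leg 2 → 8:18 AM UTC.
Add 6 hours and 30 minutes layover in Lord Howe Island → 2:48 PM UTC.
Add 3 hours and 39 minutes leg 3 → 6:27 PM UTC.
Add 1 hour and 30 minutes layover in Kolkata → 7:57 PM UTC.
Add 11 hours and 55 minutes leg 4 → 7:52 AM UTC (Jul 18).
Thornfield is UTC+12:00, so local arrival = 7:52 AM + 12:00 = 7:52 PM on Jul 18.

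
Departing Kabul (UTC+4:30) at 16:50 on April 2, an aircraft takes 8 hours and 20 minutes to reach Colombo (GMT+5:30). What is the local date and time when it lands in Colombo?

02:10 on April 3

Colombo is 1:00 ahead of Kabul.
After 8 hours and 20 minutes it is 01:10 (Apr 3) in Kabul.
Shift by the zone difference: 01:10 + 1:00 = 02:10 on Apr 3 in Colombo.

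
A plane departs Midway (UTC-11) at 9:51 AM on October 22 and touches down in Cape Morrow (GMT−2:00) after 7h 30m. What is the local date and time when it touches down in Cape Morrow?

2:21 AM on October 23

Cape Morrow is 9:00 ahead of Midway.
After 7 hours 30 minutes it is 5:21 PM in Midway.
Shift by the zone difference: 5:21 PM + 9:00 = 2:21 AM on Oct 23 in Cape Morrow.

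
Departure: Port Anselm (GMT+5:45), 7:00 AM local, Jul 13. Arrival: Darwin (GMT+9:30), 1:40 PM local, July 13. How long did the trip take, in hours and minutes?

Darwin is 3:45 ahead of Port Anselm.
Clock-face elapsed time (ignoring zones) is 6 hours 40 minutes.
Actual elapsed = 6 hours 40 minutes − 3:45 = 2 hours 55 minutes.

2 hours 55 minutes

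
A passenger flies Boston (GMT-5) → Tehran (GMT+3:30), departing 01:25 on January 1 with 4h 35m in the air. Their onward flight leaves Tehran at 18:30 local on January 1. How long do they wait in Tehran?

Convert departure to UTC: 01:25 + 5:00 = 06:25 UTC on Jan 1.
Add 4 hours and 35 minutes flight time → 11:00 UTC.
Tehran is UTC+3:30, so local arrival = 11:00 + 3:30 = 14:30 on Jan 1.
Layover = 18:30 − 14:30 = 4 hours.

4 hours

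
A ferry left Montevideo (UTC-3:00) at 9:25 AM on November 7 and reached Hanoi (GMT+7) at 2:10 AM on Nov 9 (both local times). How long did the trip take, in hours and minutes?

Departure in UTC: 9:25 AM + 3:00 = 12:25 PM on Nov 7.
Arrival in UTC: 2:10 AM − 7:00 = 7:10 PM on Nov 8.
Elapsed = 7:10 PM − 12:25 PM (+1 day) = 30 hours 45 minutes.

30 hours 45 minutes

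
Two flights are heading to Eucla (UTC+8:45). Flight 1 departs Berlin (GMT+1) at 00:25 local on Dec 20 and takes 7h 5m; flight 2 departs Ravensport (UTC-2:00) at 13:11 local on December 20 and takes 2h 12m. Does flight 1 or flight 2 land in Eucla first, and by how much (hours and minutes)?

Flight 1 in UTC: 00:25 − 1:00 = 23:25 on Dec 19.
+7 hours 5 minutes → arrive 06:30 UTC on Dec 20.
Flight 2 in UTC: 13:11 + 2:00 = 15:11 on Dec 20.
+2 hours 12 minutes → arrive 17:23 UTC on Dec 20.
Flight 1 lands earlier by 10 hours 53 minutes.

the first, by 10 hours 53 minutes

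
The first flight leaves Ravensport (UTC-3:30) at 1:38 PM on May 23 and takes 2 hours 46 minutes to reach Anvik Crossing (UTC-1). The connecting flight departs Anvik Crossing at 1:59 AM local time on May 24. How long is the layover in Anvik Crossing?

7 hours 5 minutes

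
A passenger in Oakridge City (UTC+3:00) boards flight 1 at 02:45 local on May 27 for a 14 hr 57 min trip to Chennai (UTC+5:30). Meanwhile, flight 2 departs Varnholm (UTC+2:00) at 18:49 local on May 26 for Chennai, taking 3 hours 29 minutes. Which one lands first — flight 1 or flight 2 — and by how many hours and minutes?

Flight 1 in UTC: 02:45 − 3:00 = 23:45 on May 26.
+14 hours and 57 minutes → arrive 14:42 UTC on May 27.
Flight 2 in UTC: 18:49 − 2:00 = 16:49 on May 26.
+3 hours 29 minutes → arrive 20:18 UTC on May 26.
Flight 2 lands earlier by 18 hours 24 minutes.

the second, by 18 hours 24 minutes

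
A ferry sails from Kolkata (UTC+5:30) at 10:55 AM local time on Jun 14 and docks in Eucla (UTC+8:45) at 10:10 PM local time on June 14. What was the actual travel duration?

Departure in UTC: 10:55 AM − 5:30 = 5:25 AM on Jun 14.
Arrival in UTC: 10:10 PM − 8:45 = 1:25 PM on Jun 14.
Elapsed = 1:25 PM − 5:25 AM = 8 hours.

8 hours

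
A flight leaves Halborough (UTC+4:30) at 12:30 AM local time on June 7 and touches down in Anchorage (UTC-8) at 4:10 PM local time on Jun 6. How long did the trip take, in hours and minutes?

4 hours 10 minutes

Departure in UTC: 12:30 AM − 4:30 = 8:00 PM on Jun 6.
Arrival in UTC: 4:10 PM + 8:00 = 12:10 AM on Jun 7.
Elapsed = 12:10 AM − 8:00 PM (+1 day) = 4 hours 10 minutes.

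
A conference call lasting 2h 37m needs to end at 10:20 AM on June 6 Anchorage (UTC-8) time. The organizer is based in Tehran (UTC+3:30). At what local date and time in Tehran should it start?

7:13 PM on June 6

Target end time in UTC: 10:20 AM + 8:00 = 6:20 PM on Jun 6.
Subtract 2 hours and 37 minutes → start 3:43 PM UTC on Jun 6.
Tehran is UTC+3:30: 3:43 PM + 3:30 = 7:13 PM on Jun 6.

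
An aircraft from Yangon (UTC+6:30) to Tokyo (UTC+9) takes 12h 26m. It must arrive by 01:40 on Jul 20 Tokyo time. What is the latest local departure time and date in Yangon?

10:44 on July 19

Target arrival in UTC: 01:40 − 9:00 = 16:40 on Jul 19.
Subtract 12 hours 26 minutes → departure 04:14 UTC on Jul 19.
Yangon is UTC+6:30: 04:14 + 6:30 = 10:44 on Jul 19.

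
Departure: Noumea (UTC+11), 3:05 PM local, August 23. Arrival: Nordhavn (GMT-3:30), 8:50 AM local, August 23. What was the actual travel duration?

Departure in UTC: 3:05 PM − 11:00 = 4:05 AM on Aug 23.
Arrival in UTC: 8:50 AM + 3:30 = 12:20 PM on Aug 23.
Elapsed = 12:20 PM − 4:05 AM = 8 hours 15 minutes.

8 hours 15 minutes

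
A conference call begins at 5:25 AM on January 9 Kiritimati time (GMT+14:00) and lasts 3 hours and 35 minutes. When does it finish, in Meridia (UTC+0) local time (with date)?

7:00 PM on January 8

Convert start to UTC: 5:25 AM − 14:00 = 3:25 PM UTC on Jan 8.
Add 3 hours 35 minutes duration → 7:00 PM UTC.
Meridia is UTC+0, so local end time is the same: 7:00 PM on Jan 8.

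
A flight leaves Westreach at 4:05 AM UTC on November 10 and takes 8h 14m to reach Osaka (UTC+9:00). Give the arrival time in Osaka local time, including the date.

9:19 PM on Nov 10

Departure is given in UTC: 4:05 AM on Nov 10.
Add 8 hours 14 minutes → 12:19 PM UTC.
Osaka is UTC+9:00: 12:19 PM + 9:00 = 9:19 PM on Nov 10.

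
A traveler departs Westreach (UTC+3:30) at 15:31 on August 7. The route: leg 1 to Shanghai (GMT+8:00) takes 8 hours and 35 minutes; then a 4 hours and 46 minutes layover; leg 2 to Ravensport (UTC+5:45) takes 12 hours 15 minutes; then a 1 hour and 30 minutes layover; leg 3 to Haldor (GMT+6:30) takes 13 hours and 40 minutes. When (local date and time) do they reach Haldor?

Convert departure to UTC: 15:31 − 3:30 = 12:01 UTC on Aug 7.
Add 8 hours 35 minutes leg 1 → 20:36 UTC.
Add 4 hours 46 minutes layover in Shanghai → 01:22 UTC (Aug 8).
Add 12 hours and 15 minutes leg 2 → 13:37 UTC.
Add 1 hour 30 minutes layover in Ravensport → 15:07 UTC.
Add 13 hours 40 minutes leg 3 → 04:47 UTC (Aug 9).
Haldor is UTC+6:30, so local arrival = 04:47 + 6:30 = 11:17 on Aug 9.

11:17 on August 9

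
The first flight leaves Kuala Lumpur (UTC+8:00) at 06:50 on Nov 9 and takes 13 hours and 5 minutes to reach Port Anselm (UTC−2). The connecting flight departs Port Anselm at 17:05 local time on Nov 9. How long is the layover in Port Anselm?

7 hours 10 minutes

Convert departure to UTC: 06:50 − 8:00 = 22:50 UTC on Nov 8.
Add 13 hours and 5 minutes flight time → 11:55 UTC (Nov 9).
Port Anselm is UTC−2:00, so local arrival = 11:55 − 2:00 = 09:55 on Nov 9.
Layover = 17:05 − 09:55 = 7 hours 10 minutes.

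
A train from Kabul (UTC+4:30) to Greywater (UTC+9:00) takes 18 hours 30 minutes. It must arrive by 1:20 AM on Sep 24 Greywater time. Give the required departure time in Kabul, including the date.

Target arrival in UTC: 1:20 AM − 9:00 = 4:20 PM on Sep 23.
Subtract 18 hours 30 minutes → departure 9:50 PM UTC on Sep 22.
Kabul is UTC+4:30: 9:50 PM + 4:30 = 2:20 AM on Sep 23.

2:20 AM on September 23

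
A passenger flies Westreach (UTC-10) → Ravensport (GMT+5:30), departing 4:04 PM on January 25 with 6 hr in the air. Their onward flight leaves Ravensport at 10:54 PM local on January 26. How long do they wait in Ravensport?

9 hours 20 minutes

Convert departure to UTC: 4:04 PM + 10:00 = 2:04 AM UTC on Jan 26.
Add 6 hours flight time → 8:04 AM UTC.
Ravensport is UTC+5:30, so local arrival = 8:04 AM + 5:30 = 1:34 PM on Jan 26.
Layover = 10:54 PM − 1:34 PM = 9 hours 20 minutes.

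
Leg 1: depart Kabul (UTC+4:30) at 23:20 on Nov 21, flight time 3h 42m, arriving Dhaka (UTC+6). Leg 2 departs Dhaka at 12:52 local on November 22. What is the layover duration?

8 hours 20 minutes

Convert departure to UTC: 23:20 − 4:30 = 18:50 UTC on Nov 21.
Add 3 hours 42 minutes flight time → 22:32 UTC.
Dhaka is UTC+6:00, so local arrival = 22:32 + 6:00 = 04:32 on Nov 22.
Layover = 12:52 − 04:32 = 8 hours 20 minutes.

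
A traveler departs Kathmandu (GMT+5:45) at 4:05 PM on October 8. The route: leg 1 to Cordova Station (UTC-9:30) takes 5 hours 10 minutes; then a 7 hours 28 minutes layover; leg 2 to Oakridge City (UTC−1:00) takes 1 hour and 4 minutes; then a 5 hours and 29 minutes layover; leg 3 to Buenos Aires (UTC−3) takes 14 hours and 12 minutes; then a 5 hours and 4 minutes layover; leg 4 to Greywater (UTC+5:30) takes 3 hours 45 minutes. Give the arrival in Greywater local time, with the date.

Convert departure to UTC: 4:05 PM − 5:45 = 10:20 AM UTC on Oct 8.
Add 5 hours 10 minutes leg 1 → 3:30 PM UTC.
Add 7 hours and 28 minutes layover in Cordova Station → 10:58 PM UTC.
Add 1 hour 4 minutes leg 2 → 12:02 AM UTC (Oct 9).
Add 5 hours and 29 minutes layover in Oakridge City → 5:31 AM UTC.
Add 14 hours 12 minutes leg 3 → 7:43 PM UTC.
Add 5 hours and 4 minutes layover in Buenos Aires → 12:47 AM UTC (Oct 10).
Add 3 hours and 45 minutes leg 4 → 4:32 AM UTC.
Greywater is UTC+5:30, so local arrival = 4:32 AM + 5:30 = 10:02 AM on Oct 10.

10:02 AM on October 10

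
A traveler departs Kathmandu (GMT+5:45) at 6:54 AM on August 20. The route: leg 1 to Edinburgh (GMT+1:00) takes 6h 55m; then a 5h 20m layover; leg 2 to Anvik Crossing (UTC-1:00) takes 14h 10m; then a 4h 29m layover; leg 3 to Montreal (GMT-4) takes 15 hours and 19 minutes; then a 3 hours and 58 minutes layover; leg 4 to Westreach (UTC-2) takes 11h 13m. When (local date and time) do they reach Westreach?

Convert departure to UTC: 6:54 AM − 5:45 = 1:09 AM UTC on Aug 20.
Add 6 hours and 55 minutes leg 1 → 8:04 AM UTC.
Add 5 hours 20 minutes layover in Edinburgh → 1:24 PM UTC.
Add 14 hours 10 minutes leg 2 → 3:34 AM UTC (Aug 21).
Add 4 hours and 29 minutes layover in Anvik Crossing → 8:03 AM UTC.
Add 15 hours and 19 minutes leg 3 → 11:22 PM UTC.
Add 3 hours 58 minutes layover in Montreal → 3:20 AM UTC (Aug 22).
Add 11 hours 13 minutes leg 4 → 2:33 PM UTC.
Westreach is UTC−2:00, so local arrival = 2:33 PM − 2:00 = 12:33 PM on Aug 22.

12:33 PM on Aug 22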